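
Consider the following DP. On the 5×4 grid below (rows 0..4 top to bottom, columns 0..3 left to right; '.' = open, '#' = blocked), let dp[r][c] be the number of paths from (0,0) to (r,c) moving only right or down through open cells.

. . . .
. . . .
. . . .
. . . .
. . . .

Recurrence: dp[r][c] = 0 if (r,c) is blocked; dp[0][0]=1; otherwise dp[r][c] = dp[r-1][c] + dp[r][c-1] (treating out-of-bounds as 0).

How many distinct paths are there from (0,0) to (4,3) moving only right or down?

r\c   0   1   2   3
  0   1   1   1   1
  1   1   2   3   4
  2   1   3   6  10
  3   1   4  10  20
  4   1   5  15  35

35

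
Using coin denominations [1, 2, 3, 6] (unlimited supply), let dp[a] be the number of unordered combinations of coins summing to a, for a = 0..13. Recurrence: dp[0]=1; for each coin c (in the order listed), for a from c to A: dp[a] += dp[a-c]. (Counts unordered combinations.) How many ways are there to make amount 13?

after  coin     0     1     2     3     4     5     6     7     8     9    10    11    12    13
          1     1     1     1     1     1     1     1     1     1     1     1     1     1     1
          2     1     1     2     2     3     3     4     4     5     5     6     6     7     7
          3     1     1     2     3     4     5     7     8    10    12    14    16    19    21
          6     1     1     2     3     4     5     8     9    12    15    18    21    27    30

30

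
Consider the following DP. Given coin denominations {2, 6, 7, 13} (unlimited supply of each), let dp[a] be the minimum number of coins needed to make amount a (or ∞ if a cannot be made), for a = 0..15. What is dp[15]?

 a  0  1  2  3  4  5  6  7  8  9 10 11 12 13 14 15
dp  0  -  1  -  2  -  1  1  2  2  3  3  2  1  2  2
(- denotes ∞ / unreachable)

2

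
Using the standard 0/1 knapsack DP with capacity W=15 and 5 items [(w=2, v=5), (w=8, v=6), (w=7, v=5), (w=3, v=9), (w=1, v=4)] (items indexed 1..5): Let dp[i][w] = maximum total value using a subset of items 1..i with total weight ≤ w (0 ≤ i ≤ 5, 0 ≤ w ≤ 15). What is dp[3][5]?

5

i\w   0   1   2   3   4   5   6   7   8   9  10  11  12  13  14  15
  0   0   0   0   0   0   0   0   0   0   0   0   0   0   0   0   0
  1   0   0   5   5   5   5   5   5   5   5   5   5   5   5   5   5
  2   0   0   5   5   5   5   5   5   6   6  11  11  11  11  11  11
  3   0   0   5   5   5   5   5   5   6  10  11  11  11  11  11  11
  4   0   0   5   9   9  14  14  14  14  14  14  15  19  20  20  20
  5   0   4   5   9  13  14  18  18  18  18  18  18  19  23  24  24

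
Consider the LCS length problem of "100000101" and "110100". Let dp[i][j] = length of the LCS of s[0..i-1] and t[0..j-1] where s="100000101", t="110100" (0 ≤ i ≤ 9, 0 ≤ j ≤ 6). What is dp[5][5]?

3

   ''  1  1  0  1  0  0
''  0  0  0  0  0  0  0
 1  0  1  1  1  1  1  1
 0  0  1  1  2  2  2  2
 0  0  1  1  2  2  3  3
 0  0  1  1  2  2  3  4
 0  0  1  1  2  2  3  4
 0  0  1  1  2  2  3  4
 1  0  1  2  2  3  3  4
 0  0  1  2  3  3  4  4
 1  0  1  2  3  4  4  4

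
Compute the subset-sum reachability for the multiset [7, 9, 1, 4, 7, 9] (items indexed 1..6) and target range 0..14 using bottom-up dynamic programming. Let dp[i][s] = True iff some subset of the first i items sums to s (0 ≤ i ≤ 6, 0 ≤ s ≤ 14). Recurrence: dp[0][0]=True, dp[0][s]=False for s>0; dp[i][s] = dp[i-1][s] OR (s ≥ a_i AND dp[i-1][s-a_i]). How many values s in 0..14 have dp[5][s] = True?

i\s   0   1   2   3   4   5   6   7   8   9  10  11  12  13  14
  0   T   F   F   F   F   F   F   F   F   F   F   F   F   F   F
  1   T   F   F   F   F   F   F   T   F   F   F   F   F   F   F
  2   T   F   F   F   F   F   F   T   F   T   F   F   F   F   F
  3   T   T   F   F   F   F   F   T   T   T   T   F   F   F   F
  4   T   T   F   F   T   T   F   T   T   T   T   T   T   T   T
  5   T   T   F   F   T   T   F   T   T   T   T   T   T   T   T
  6   T   T   F   F   T   T   F   T   T   T   T   T   T   T   T

12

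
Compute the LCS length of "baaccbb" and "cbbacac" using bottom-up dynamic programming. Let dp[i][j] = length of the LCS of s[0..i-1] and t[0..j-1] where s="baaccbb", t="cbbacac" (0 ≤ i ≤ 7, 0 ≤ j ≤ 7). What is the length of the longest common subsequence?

4

   ''  c  b  b  a  c  a  c
''  0  0  0  0  0  0  0  0
 b  0  0  1  1  1  1  1  1
 a  0  0  1  1  2  2  2  2
 a  0  0  1  1  2  2  3  3
 c  0  1  1  1  2  3  3  4
 c  0  1  1  1  2  3  3  4
 b  0  1  2  2  2  3  3  4
 b  0  1  2  3  3  3  3  4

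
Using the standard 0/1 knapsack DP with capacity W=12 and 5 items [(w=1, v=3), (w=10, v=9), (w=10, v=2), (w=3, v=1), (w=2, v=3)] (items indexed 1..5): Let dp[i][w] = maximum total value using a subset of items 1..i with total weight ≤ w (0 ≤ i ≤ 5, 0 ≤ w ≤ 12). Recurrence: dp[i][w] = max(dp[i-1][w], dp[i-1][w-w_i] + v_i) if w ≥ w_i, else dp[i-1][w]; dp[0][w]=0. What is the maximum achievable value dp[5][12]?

12

i\w   0   1   2   3   4   5   6   7   8   9  10  11  12
  0   0   0   0   0   0   0   0   0   0   0   0   0   0
  1   0   3   3   3   3   3   3   3   3   3   3   3   3
  2   0   3   3   3   3   3   3   3   3   3   9  12  12
  3   0   3   3   3   3   3   3   3   3   3   9  12  12
  4   0   3   3   3   4   4   4   4   4   4   9  12  12
  5   0   3   3   6   6   6   7   7   7   7   9  12  12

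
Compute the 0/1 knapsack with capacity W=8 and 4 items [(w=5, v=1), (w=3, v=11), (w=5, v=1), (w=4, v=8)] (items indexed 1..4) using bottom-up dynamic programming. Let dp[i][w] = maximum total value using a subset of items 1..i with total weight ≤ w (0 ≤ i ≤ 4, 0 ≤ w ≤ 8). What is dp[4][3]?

i\w   0   1   2   3   4   5   6   7   8
  0   0   0   0   0   0   0   0   0   0
  1   0   0   0   0   0   1   1   1   1
  2   0   0   0  11  11  11  11  11  12
  3   0   0   0  11  11  11  11  11  12
  4   0   0   0  11  11  11  11  19  19

11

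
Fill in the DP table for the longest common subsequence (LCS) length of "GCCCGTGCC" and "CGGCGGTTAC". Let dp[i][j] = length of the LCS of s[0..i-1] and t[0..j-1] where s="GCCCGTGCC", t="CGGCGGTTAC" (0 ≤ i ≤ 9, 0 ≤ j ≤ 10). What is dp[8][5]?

   ''  C  G  G  C  G  G  T  T  A  C
''  0  0  0  0  0  0  0  0  0  0  0
 G  0  0  1  1  1  1  1  1  1  1  1
 C  0  1  1  1  2  2  2  2  2  2  2
 C  0  1  1  1  2  2  2  2  2  2  3
 C  0  1  1  1  2  2  2  2  2  2  3
 G  0  1  2  2  2  3  3  3  3  3  3
 T  0  1  2  2  2  3  3  4  4  4  4
 G  0  1  2  3  3  3  4  4  4  4  4
 C  0  1  2  3  4  4  4  4  4  4  5
 C  0  1  2  3  4  4  4  4  4  4  5

4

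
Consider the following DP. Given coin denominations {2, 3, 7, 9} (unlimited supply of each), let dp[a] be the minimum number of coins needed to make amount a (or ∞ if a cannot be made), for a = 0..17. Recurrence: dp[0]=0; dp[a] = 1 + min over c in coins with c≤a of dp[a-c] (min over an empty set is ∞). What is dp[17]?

 a  0  1  2  3  4  5  6  7  8  9 10 11 12 13 14 15 16 17
dp  0  -  1  1  2  2  2  1  3  1  2  2  2  3  2  3  2  3
(- denotes ∞ / unreachable)

3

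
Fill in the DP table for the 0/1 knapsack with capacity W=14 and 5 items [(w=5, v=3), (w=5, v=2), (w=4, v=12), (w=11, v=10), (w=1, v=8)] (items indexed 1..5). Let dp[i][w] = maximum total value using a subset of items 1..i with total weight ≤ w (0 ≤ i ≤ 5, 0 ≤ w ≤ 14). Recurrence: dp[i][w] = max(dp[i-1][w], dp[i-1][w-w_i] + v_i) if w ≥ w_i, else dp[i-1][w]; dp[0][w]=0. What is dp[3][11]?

15

i\w   0   1   2   3   4   5   6   7   8   9  10  11  12  13  14
  0   0   0   0   0   0   0   0   0   0   0   0   0   0   0   0
  1   0   0   0   0   0   3   3   3   3   3   3   3   3   3   3
  2   0   0   0   0   0   3   3   3   3   3   5   5   5   5   5
  3   0   0   0   0  12  12  12  12  12  15  15  15  15  15  17
  4   0   0   0   0  12  12  12  12  12  15  15  15  15  15  17
  5   0   8   8   8  12  20  20  20  20  20  23  23  23  23  23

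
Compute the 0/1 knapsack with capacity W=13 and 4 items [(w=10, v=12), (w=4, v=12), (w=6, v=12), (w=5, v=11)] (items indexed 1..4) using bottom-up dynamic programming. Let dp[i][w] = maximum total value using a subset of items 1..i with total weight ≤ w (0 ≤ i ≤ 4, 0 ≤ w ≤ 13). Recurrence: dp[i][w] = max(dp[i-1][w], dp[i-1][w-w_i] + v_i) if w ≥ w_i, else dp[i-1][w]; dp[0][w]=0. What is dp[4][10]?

i\w   0   1   2   3   4   5   6   7   8   9  10  11  12  13
  0   0   0   0   0   0   0   0   0   0   0   0   0   0   0
  1   0   0   0   0   0   0   0   0   0   0  12  12  12  12
  2   0   0   0   0  12  12  12  12  12  12  12  12  12  12
  3   0   0   0   0  12  12  12  12  12  12  24  24  24  24
  4   0   0   0   0  12  12  12  12  12  23  24  24  24  24

24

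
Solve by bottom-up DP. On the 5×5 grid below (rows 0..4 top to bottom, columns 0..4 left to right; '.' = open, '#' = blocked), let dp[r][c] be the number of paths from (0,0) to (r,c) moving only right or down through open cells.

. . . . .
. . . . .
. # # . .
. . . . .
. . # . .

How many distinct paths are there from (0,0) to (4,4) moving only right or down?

r\c   0   1   2   3   4
  0   1   1   1   1   1
  1   1   2   3   4   5
  2   1   0   0   4   9
  3   1   1   1   5  14
  4   1   2   0   5  19

19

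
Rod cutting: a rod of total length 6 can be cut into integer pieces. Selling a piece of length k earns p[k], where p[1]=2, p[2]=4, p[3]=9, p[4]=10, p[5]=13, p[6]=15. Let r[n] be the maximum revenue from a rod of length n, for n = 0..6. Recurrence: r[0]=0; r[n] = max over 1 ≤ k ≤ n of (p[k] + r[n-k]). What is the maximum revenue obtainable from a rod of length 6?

18

   n    0    1    2    3    4    5    6
r[n]    0    2    4    9   11   13   18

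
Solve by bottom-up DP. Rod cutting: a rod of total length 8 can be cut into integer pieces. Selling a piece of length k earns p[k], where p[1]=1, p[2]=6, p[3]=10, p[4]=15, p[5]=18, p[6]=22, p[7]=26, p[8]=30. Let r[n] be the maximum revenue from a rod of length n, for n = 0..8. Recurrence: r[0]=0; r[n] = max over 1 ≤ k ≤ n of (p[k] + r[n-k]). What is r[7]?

   n    0    1    2    3    4    5    6    7    8
r[n]    0    1    6   10   15   18   22   26   30

26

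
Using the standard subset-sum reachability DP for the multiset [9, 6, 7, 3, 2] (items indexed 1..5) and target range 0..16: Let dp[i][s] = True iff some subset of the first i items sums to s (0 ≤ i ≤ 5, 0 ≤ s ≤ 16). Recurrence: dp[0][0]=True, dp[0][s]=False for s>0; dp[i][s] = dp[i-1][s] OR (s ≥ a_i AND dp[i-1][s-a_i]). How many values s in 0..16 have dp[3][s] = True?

i\s   0   1   2   3   4   5   6   7   8   9  10  11  12  13  14  15  16
  0   T   F   F   F   F   F   F   F   F   F   F   F   F   F   F   F   F
  1   T   F   F   F   F   F   F   F   F   T   F   F   F   F   F   F   F
  2   T   F   F   F   F   F   T   F   F   T   F   F   F   F   F   T   F
  3   T   F   F   F   F   F   T   T   F   T   F   F   F   T   F   T   T
  4   T   F   F   T   F   F   T   T   F   T   T   F   T   T   F   T   T
  5   T   F   T   T   F   T   T   T   T   T   T   T   T   T   T   T   T

7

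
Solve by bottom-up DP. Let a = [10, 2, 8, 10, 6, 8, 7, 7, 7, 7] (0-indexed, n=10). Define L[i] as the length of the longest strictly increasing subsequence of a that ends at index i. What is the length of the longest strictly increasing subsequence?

   i    0    1    2    3    4    5    6    7    8    9
a[i]   10    2    8   10    6    8    7    7    7    7
L[i]    1    1    2    3    2    3    3    3    3    3

3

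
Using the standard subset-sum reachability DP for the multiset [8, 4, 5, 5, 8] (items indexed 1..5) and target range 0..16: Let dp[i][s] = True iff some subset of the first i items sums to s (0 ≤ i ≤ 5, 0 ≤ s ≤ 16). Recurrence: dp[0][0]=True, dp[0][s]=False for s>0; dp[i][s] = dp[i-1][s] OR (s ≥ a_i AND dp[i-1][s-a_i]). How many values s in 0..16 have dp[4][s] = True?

9

i\s   0   1   2   3   4   5   6   7   8   9  10  11  12  13  14  15  16
  0   T   F   F   F   F   F   F   F   F   F   F   F   F   F   F   F   F
  1   T   F   F   F   F   F   F   F   T   F   F   F   F   F   F   F   F
  2   T   F   F   F   T   F   F   F   T   F   F   F   T   F   F   F   F
  3   T   F   F   F   T   T   F   F   T   T   F   F   T   T   F   F   F
  4   T   F   F   F   T   T   F   F   T   T   T   F   T   T   T   F   F
  5   T   F   F   F   T   T   F   F   T   T   T   F   T   T   T   F   T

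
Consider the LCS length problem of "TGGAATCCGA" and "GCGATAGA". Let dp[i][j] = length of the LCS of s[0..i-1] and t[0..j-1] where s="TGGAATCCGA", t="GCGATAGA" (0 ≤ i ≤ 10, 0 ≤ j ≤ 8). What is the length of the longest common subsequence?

   ''  G  C  G  A  T  A  G  A
''  0  0  0  0  0  0  0  0  0
 T  0  0  0  0  0  1  1  1  1
 G  0  1  1  1  1  1  1  2  2
 G  0  1  1  2  2  2  2  2  2
 A  0  1  1  2  3  3  3  3  3
 A  0  1  1  2  3  3  4  4  4
 T  0  1  1  2  3  4  4  4  4
 C  0  1  2  2  3  4  4  4  4
 C  0  1  2  2  3  4  4  4  4
 G  0  1  2  3  3  4  4  5  5
 A  0  1  2  3  4  4  5  5  6

6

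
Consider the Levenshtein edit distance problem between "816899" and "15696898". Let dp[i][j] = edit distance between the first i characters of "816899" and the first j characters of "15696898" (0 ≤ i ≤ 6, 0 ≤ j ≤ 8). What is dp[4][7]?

5

   ''  1  5  6  9  6  8  9  8
''  0  1  2  3  4  5  6  7  8
 8  1  1  2  3  4  5  5  6  7
 1  2  1  2  3  4  5  6  6  7
 6  3  2  2  2  3  4  5  6  7
 8  4  3  3  3  3  4  4  5  6
 9  5  4  4  4  3  4  5  4  5
 9  6  5  5  5  4  4  5  5  5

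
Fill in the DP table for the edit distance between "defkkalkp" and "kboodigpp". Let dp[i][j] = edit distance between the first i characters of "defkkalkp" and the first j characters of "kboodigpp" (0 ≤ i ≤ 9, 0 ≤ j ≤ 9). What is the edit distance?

8

   ''  k  b  o  o  d  i  g  p  p
''  0  1  2  3  4  5  6  7  8  9
 d  1  1  2  3  4  4  5  6  7  8
 e  2  2  2  3  4  5  5  6  7  8
 f  3  3  3  3  4  5  6  6  7  8
 k  4  3  4  4  4  5  6  7  7  8
 k  5  4  4  5  5  5  6  7  8  8
 a  6  5  5  5  6  6  6  7  8  9
 l  7  6  6  6  6  7  7  7  8  9
 k  8  7  7  7  7  7  8  8  8  9
 p  9  8  8  8  8  8  8  9  8  8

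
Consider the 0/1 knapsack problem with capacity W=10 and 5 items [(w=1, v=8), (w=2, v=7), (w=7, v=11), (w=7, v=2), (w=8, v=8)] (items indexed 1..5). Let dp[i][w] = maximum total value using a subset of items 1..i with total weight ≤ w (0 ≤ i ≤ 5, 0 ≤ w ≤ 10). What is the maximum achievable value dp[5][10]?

26

i\w   0   1   2   3   4   5   6   7   8   9  10
  0   0   0   0   0   0   0   0   0   0   0   0
  1   0   8   8   8   8   8   8   8   8   8   8
  2   0   8   8  15  15  15  15  15  15  15  15
  3   0   8   8  15  15  15  15  15  19  19  26
  4   0   8   8  15  15  15  15  15  19  19  26
  5   0   8   8  15  15  15  15  15  19  19  26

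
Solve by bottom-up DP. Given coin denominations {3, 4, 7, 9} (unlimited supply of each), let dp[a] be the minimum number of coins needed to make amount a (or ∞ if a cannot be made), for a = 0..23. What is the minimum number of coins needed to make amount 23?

 a  0  1  2  3  4  5  6  7  8  9 10 11 12 13 14 15 16 17 18 19 20 21 22 23
dp  0  -  -  1  1  -  2  1  2  1  2  2  2  2  2  3  2  3  2  3  3  3  3  3
(- denotes ∞ / unreachable)

3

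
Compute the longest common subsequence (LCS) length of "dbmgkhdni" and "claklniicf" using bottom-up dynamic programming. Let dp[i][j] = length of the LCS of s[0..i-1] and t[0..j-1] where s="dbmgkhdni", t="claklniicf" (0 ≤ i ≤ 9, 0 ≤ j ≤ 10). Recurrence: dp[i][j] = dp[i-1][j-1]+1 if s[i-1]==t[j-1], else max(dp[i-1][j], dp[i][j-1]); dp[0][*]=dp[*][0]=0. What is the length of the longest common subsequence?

3

   ''  c  l  a  k  l  n  i  i  c  f
''  0  0  0  0  0  0  0  0  0  0  0
 d  0  0  0  0  0  0  0  0  0  0  0
 b  0  0  0  0  0  0  0  0  0  0  0
 m  0  0  0  0  0  0  0  0  0  0  0
 g  0  0  0  0  0  0  0  0  0  0  0
 k  0  0  0  0  1  1  1  1  1  1  1
 h  0  0  0  0  1  1  1  1  1  1  1
 d  0  0  0  0  1  1  1  1  1  1  1
 n  0  0  0  0  1  1  2  2  2  2  2
 i  0  0  0  0  1  1  2  3  3  3  3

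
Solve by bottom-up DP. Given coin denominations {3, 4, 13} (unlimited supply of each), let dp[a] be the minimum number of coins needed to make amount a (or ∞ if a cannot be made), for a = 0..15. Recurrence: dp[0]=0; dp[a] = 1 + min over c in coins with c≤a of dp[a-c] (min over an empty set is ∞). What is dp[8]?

2

 a  0  1  2  3  4  5  6  7  8  9 10 11 12 13 14 15
dp  0  -  -  1  1  -  2  2  2  3  3  3  3  1  4  4
(- denotes ∞ / unreachable)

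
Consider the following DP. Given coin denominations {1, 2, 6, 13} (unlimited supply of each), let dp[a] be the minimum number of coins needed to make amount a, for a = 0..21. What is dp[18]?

 a  0  1  2  3  4  5  6  7  8  9 10 11 12 13 14 15 16 17 18 19 20 21
dp  0  1  1  2  2  3  1  2  2  3  3  4  2  1  2  2  3  3  3  2  3  3

3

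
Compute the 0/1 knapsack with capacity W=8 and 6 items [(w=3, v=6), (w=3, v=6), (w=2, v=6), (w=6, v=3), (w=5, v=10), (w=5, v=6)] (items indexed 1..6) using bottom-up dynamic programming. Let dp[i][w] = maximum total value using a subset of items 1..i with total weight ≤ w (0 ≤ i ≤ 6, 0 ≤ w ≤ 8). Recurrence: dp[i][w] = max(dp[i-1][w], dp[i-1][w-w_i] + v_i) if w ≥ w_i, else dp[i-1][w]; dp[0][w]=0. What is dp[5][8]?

i\w   0   1   2   3   4   5   6   7   8
  0   0   0   0   0   0   0   0   0   0
  1   0   0   0   6   6   6   6   6   6
  2   0   0   0   6   6   6  12  12  12
  3   0   0   6   6   6  12  12  12  18
  4   0   0   6   6   6  12  12  12  18
  5   0   0   6   6   6  12  12  16  18
  6   0   0   6   6   6  12  12  16  18

18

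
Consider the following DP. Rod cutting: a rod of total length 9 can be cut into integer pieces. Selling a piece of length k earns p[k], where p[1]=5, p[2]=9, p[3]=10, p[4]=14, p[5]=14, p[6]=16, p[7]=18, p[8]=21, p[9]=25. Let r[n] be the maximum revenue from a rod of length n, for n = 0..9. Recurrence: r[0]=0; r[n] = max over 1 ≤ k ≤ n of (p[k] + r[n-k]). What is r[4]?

20

   n    0    1    2    3    4    5    6    7    8    9
r[n]    0    5   10   15   20   25   30   35   40   45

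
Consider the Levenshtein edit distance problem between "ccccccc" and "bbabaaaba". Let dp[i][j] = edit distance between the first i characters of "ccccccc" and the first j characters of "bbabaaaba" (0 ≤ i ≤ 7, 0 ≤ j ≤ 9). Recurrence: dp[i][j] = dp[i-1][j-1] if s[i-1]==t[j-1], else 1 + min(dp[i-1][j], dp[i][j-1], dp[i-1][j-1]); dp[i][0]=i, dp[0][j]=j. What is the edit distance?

   ''  b  b  a  b  a  a  a  b  a
''  0  1  2  3  4  5  6  7  8  9
 c  1  1  2  3  4  5  6  7  8  9
 c  2  2  2  3  4  5  6  7  8  9
 c  3  3  3  3  4  5  6  7  8  9
 c  4  4  4  4  4  5  6  7  8  9
 c  5  5  5  5  5  5  6  7  8  9
 c  6  6  6  6  6  6  6  7  8  9
 c  7  7  7  7  7  7  7  7  8  9

9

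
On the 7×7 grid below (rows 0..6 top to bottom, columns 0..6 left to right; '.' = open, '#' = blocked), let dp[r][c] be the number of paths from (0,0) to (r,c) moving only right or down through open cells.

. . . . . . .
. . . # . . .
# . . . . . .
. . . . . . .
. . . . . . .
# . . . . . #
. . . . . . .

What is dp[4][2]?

r\c   0   1   2   3   4   5   6
  0   1   1   1   1   1   1   1
  1   1   2   3   0   1   2   3
  2   0   2   5   5   6   8  11
  3   0   2   7  12  18  26  37
  4   0   2   9  21  39  65 102
  5   0   2  11  32  71 136   0
  6   0   2  13  45 116 252 252

9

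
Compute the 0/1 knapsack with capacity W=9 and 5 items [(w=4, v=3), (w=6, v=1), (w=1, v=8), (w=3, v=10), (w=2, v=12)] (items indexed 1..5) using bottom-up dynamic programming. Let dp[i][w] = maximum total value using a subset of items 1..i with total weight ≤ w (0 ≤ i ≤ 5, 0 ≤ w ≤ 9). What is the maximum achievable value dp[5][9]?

i\w   0   1   2   3   4   5   6   7   8   9
  0   0   0   0   0   0   0   0   0   0   0
  1   0   0   0   0   3   3   3   3   3   3
  2   0   0   0   0   3   3   3   3   3   3
  3   0   8   8   8   8  11  11  11  11  11
  4   0   8   8  10  18  18  18  18  21  21
  5   0   8  12  20  20  22  30  30  30  30

30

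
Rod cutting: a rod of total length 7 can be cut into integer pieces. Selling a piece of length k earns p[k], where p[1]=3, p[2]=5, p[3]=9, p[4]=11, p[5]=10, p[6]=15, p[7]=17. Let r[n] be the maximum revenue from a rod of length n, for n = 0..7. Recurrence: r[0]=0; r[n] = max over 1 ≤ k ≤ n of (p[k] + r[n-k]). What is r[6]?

18

   n    0    1    2    3    4    5    6    7
r[n]    0    3    6    9   12   15   18   21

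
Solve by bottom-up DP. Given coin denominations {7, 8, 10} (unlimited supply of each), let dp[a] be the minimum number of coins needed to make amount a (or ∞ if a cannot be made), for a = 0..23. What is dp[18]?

 a  0  1  2  3  4  5  6  7  8  9 10 11 12 13 14 15 16 17 18 19 20 21 22 23
dp  0  -  -  -  -  -  -  1  1  -  1  -  -  -  2  2  2  2  2  -  2  3  3  3
(- denotes ∞ / unreachable)

2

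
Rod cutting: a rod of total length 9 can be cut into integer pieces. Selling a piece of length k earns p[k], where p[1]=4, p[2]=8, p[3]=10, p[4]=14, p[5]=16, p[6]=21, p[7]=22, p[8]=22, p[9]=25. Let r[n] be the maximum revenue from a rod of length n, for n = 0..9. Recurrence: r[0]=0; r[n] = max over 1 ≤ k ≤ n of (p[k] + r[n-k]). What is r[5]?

   n    0    1    2    3    4    5    6    7    8    9
r[n]    0    4    8   12   16   20   24   28   32   36

20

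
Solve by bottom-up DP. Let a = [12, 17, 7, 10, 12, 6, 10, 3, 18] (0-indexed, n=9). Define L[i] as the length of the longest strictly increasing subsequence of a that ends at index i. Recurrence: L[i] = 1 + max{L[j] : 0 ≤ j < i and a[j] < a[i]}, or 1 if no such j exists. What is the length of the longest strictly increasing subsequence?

4

   i    0    1    2    3    4    5    6    7    8
a[i]   12   17    7   10   12    6   10    3   18
L[i]    1    2    1    2    3    1    2    1    4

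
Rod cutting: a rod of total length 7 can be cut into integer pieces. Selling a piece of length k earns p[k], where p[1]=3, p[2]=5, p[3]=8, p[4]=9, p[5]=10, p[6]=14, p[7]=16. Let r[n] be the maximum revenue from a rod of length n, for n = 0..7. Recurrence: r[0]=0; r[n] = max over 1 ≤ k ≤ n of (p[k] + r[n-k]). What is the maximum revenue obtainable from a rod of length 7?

   n    0    1    2    3    4    5    6    7
r[n]    0    3    6    9   12   15   18   21

21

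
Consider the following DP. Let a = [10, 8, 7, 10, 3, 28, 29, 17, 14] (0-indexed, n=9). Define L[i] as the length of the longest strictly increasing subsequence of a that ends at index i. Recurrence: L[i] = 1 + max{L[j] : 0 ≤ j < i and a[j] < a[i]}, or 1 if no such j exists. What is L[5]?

   i    0    1    2    3    4    5    6    7    8
a[i]   10    8    7   10    3   28   29   17   14
L[i]    1    1    1    2    1    3    4    3    3

3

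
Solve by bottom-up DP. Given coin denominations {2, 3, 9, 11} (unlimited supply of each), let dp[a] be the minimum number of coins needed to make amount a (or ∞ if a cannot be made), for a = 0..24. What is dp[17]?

3

 a  0  1  2  3  4  5  6  7  8  9 10 11 12 13 14 15 16 17 18 19 20 21 22 23 24
dp  0  -  1  1  2  2  2  3  3  1  4  1  2  2  2  3  3  3  2  4  2  3  2  3  3
(- denotes ∞ / unreachable)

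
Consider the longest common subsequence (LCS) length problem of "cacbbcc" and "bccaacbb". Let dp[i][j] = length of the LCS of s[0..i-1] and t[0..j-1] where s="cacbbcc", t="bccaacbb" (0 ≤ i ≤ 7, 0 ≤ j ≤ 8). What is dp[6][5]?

2

   ''  b  c  c  a  a  c  b  b
''  0  0  0  0  0  0  0  0  0
 c  0  0  1  1  1  1  1  1  1
 a  0  0  1  1  2  2  2  2  2
 c  0  0  1  2  2  2  3  3  3
 b  0  1  1  2  2  2  3  4  4
 b  0  1  1  2  2  2  3  4  5
 c  0  1  2  2  2  2  3  4  5
 c  0  1  2  3  3  3  3  4  5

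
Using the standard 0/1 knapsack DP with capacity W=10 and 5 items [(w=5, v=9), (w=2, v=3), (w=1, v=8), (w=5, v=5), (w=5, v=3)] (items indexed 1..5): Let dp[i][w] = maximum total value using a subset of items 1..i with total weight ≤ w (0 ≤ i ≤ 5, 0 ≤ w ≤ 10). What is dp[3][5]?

i\w   0   1   2   3   4   5   6   7   8   9  10
  0   0   0   0   0   0   0   0   0   0   0   0
  1   0   0   0   0   0   9   9   9   9   9   9
  2   0   0   3   3   3   9   9  12  12  12  12
  3   0   8   8  11  11  11  17  17  20  20  20
  4   0   8   8  11  11  11  17  17  20  20  20
  5   0   8   8  11  11  11  17  17  20  20  20

11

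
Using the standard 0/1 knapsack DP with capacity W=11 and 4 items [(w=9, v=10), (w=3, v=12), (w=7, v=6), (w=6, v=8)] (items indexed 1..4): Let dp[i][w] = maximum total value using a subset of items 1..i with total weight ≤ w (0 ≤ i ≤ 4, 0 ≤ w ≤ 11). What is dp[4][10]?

i\w   0   1   2   3   4   5   6   7   8   9  10  11
  0   0   0   0   0   0   0   0   0   0   0   0   0
  1   0   0   0   0   0   0   0   0   0  10  10  10
  2   0   0   0  12  12  12  12  12  12  12  12  12
  3   0   0   0  12  12  12  12  12  12  12  18  18
  4   0   0   0  12  12  12  12  12  12  20  20  20

20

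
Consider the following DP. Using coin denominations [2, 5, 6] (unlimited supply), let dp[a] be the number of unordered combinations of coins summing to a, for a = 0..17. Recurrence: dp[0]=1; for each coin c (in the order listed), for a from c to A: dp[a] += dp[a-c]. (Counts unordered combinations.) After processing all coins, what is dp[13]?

after  coin     0     1     2     3     4     5     6     7     8     9    10    11    12    13    14    15    16    17
          2     1     0     1     0     1     0     1     0     1     0     1     0     1     0     1     0     1     0
          5     1     0     1     0     1     1     1     1     1     1     2     1     2     1     2     2     2     2
          6     1     0     1     0     1     1     2     1     2     1     3     2     4     2     4     3     5     4

2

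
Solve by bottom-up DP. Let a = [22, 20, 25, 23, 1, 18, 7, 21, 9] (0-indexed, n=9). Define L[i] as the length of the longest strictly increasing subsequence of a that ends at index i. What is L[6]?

2

   i    0    1    2    3    4    5    6    7    8
a[i]   22   20   25   23    1   18    7   21    9
L[i]    1    1    2    2    1    2    2    3    3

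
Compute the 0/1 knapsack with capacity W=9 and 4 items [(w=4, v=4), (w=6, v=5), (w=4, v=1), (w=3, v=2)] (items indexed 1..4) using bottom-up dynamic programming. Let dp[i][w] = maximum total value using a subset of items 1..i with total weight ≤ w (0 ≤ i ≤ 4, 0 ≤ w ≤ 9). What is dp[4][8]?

6

i\w   0   1   2   3   4   5   6   7   8   9
  0   0   0   0   0   0   0   0   0   0   0
  1   0   0   0   0   4   4   4   4   4   4
  2   0   0   0   0   4   4   5   5   5   5
  3   0   0   0   0   4   4   5   5   5   5
  4   0   0   0   2   4   4   5   6   6   7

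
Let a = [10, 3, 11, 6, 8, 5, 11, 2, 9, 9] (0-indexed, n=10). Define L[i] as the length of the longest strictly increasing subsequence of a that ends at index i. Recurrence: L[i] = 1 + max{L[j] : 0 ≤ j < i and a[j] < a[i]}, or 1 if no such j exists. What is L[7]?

   i    0    1    2    3    4    5    6    7    8    9
a[i]   10    3   11    6    8    5   11    2    9    9
L[i]    1    1    2    2    3    2    4    1    4    4

1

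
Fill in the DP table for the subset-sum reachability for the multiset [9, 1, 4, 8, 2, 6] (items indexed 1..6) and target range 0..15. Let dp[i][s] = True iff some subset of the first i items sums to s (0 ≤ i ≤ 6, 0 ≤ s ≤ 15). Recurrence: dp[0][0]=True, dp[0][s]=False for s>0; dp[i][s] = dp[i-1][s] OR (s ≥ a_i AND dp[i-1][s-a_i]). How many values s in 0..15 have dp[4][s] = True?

i\s   0   1   2   3   4   5   6   7   8   9  10  11  12  13  14  15
  0   T   F   F   F   F   F   F   F   F   F   F   F   F   F   F   F
  1   T   F   F   F   F   F   F   F   F   T   F   F   F   F   F   F
  2   T   T   F   F   F   F   F   F   F   T   T   F   F   F   F   F
  3   T   T   F   F   T   T   F   F   F   T   T   F   F   T   T   F
  4   T   T   F   F   T   T   F   F   T   T   T   F   T   T   T   F
  5   T   T   T   T   T   T   T   T   T   T   T   T   T   T   T   T
  6   T   T   T   T   T   T   T   T   T   T   T   T   T   T   T   T

10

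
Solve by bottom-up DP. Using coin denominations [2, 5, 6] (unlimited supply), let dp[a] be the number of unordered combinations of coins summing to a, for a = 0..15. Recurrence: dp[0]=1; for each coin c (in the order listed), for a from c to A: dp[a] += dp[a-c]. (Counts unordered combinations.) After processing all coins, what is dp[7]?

after  coin     0     1     2     3     4     5     6     7     8     9    10    11    12    13    14    15
          2     1     0     1     0     1     0     1     0     1     0     1     0     1     0     1     0
          5     1     0     1     0     1     1     1     1     1     1     2     1     2     1     2     2
          6     1     0     1     0     1     1     2     1     2     1     3     2     4     2     4     3

1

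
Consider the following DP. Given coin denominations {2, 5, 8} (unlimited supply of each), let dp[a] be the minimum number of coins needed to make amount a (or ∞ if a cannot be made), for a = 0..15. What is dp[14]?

 a  0  1  2  3  4  5  6  7  8  9 10 11 12 13 14 15
dp  0  -  1  -  2  1  3  2  1  3  2  4  3  2  4  3
(- denotes ∞ / unreachable)

4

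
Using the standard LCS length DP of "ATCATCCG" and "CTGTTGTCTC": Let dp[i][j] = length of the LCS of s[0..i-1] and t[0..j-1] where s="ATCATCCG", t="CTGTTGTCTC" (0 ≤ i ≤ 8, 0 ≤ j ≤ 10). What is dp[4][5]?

   ''  C  T  G  T  T  G  T  C  T  C
''  0  0  0  0  0  0  0  0  0  0  0
 A  0  0  0  0  0  0  0  0  0  0  0
 T  0  0  1  1  1  1  1  1  1  1  1
 C  0  1  1  1  1  1  1  1  2  2  2
 A  0  1  1  1  1  1  1  1  2  2  2
 T  0  1  2  2  2  2  2  2  2  3  3
 C  0  1  2  2  2  2  2  2  3  3  4
 C  0  1  2  2  2  2  2  2  3  3  4
 G  0  1  2  3  3  3  3  3  3  3  4

1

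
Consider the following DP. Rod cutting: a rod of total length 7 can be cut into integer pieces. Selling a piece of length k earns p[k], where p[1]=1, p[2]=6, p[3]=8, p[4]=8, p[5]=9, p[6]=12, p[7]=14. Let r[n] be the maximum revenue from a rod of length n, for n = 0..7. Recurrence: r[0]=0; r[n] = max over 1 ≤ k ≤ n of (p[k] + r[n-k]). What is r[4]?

12

   n    0    1    2    3    4    5    6    7
r[n]    0    1    6    8   12   14   18   20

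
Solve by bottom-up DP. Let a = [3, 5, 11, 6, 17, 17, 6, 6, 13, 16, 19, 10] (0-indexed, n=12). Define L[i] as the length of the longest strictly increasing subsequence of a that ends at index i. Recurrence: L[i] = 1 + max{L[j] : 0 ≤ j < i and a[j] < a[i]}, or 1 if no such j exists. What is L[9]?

   i    0    1    2    3    4    5    6    7    8    9   10   11
a[i]    3    5   11    6   17   17    6    6   13   16   19   10
L[i]    1    2    3    3    4    4    3    3    4    5    6    4

5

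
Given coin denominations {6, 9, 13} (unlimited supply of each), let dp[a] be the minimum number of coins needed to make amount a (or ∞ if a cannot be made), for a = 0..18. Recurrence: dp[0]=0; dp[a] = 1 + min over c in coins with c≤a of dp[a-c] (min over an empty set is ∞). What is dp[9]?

1

 a  0  1  2  3  4  5  6  7  8  9 10 11 12 13 14 15 16 17 18
dp  0  -  -  -  -  -  1  -  -  1  -  -  2  1  -  2  -  -  2
(- denotes ∞ / unreachable)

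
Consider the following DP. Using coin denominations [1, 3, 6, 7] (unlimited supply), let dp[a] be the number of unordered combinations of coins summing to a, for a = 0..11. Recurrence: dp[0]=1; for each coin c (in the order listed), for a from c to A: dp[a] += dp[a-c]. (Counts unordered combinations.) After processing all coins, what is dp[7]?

5

after  coin     0     1     2     3     4     5     6     7     8     9    10    11
          1     1     1     1     1     1     1     1     1     1     1     1     1
          3     1     1     1     2     2     2     3     3     3     4     4     4
          6     1     1     1     2     2     2     4     4     4     6     6     6
          7     1     1     1     2     2     2     4     5     5     7     8     8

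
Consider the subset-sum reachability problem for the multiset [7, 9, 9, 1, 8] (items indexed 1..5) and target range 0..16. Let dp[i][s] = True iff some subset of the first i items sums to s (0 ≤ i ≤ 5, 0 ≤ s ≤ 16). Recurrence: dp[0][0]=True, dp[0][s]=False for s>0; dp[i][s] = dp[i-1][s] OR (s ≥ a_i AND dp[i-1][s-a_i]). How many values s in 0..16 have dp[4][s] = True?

i\s   0   1   2   3   4   5   6   7   8   9  10  11  12  13  14  15  16
  0   T   F   F   F   F   F   F   F   F   F   F   F   F   F   F   F   F
  1   T   F   F   F   F   F   F   T   F   F   F   F   F   F   F   F   F
  2   T   F   F   F   F   F   F   T   F   T   F   F   F   F   F   F   T
  3   T   F   F   F   F   F   F   T   F   T   F   F   F   F   F   F   T
  4   T   T   F   F   F   F   F   T   T   T   T   F   F   F   F   F   T
  5   T   T   F   F   F   F   F   T   T   T   T   F   F   F   F   T   T

7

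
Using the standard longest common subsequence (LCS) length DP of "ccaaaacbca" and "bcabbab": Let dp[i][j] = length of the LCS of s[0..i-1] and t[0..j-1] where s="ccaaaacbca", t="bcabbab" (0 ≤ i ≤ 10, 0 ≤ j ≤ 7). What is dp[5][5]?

   ''  b  c  a  b  b  a  b
''  0  0  0  0  0  0  0  0
 c  0  0  1  1  1  1  1  1
 c  0  0  1  1  1  1  1  1
 a  0  0  1  2  2  2  2  2
 a  0  0  1  2  2  2  3  3
 a  0  0  1  2  2  2  3  3
 a  0  0  1  2  2  2  3  3
 c  0  0  1  2  2  2  3  3
 b  0  1  1  2  3  3  3  4
 c  0  1  2  2  3  3  3  4
 a  0  1  2  3  3  3  4  4

2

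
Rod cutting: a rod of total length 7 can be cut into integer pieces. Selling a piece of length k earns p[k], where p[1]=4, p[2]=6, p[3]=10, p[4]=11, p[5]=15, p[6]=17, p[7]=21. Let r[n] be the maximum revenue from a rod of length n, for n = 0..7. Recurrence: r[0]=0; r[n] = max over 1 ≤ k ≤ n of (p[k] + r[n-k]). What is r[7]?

   n    0    1    2    3    4    5    6    7
r[n]    0    4    8   12   16   20   24   28

28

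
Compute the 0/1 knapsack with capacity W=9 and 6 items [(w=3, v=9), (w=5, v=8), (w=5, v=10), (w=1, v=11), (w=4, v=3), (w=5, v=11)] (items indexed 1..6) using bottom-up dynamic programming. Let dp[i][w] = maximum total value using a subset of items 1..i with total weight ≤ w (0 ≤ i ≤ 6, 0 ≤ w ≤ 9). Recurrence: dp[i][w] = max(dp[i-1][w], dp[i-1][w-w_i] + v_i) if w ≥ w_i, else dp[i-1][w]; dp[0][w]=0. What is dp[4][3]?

i\w   0   1   2   3   4   5   6   7   8   9
  0   0   0   0   0   0   0   0   0   0   0
  1   0   0   0   9   9   9   9   9   9   9
  2   0   0   0   9   9   9   9   9  17  17
  3   0   0   0   9   9  10  10  10  19  19
  4   0  11  11  11  20  20  21  21  21  30
  5   0  11  11  11  20  20  21  21  23  30
  6   0  11  11  11  20  20  22  22  23  31

11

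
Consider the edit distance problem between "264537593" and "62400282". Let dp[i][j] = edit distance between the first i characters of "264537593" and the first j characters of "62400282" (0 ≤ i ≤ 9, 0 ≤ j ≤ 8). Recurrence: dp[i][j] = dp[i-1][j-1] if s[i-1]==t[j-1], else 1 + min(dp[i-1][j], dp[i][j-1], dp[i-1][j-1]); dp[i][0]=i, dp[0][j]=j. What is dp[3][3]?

   ''  6  2  4  0  0  2  8  2
''  0  1  2  3  4  5  6  7  8
 2  1  1  1  2  3  4  5  6  7
 6  2  1  2  2  3  4  5  6  7
 4  3  2  2  2  3  4  5  6  7
 5  4  3  3  3  3  4  5  6  7
 3  5  4  4  4  4  4  5  6  7
 7  6  5  5  5  5  5  5  6  7
 5  7  6  6  6  6  6  6  6  7
 9  8  7  7  7  7  7  7  7  7
 3  9  8  8  8  8  8  8  8  8

2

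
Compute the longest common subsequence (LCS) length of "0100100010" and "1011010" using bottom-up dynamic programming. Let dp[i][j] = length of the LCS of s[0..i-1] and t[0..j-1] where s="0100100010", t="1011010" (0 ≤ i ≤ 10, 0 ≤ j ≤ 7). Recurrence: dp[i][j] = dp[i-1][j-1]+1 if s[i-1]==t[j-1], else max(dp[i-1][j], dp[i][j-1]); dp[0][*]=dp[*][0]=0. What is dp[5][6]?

4

   ''  1  0  1  1  0  1  0
''  0  0  0  0  0  0  0  0
 0  0  0  1  1  1  1  1  1
 1  0  1  1  2  2  2  2  2
 0  0  1  2  2  2  3  3  3
 0  0  1  2  2  2  3  3  4
 1  0  1  2  3  3  3  4  4
 0  0  1  2  3  3  4  4  5
 0  0  1  2  3  3  4  4  5
 0  0  1  2  3  3  4  4  5
 1  0  1  2  3  4  4  5  5
 0  0  1  2  3  4  5  5  6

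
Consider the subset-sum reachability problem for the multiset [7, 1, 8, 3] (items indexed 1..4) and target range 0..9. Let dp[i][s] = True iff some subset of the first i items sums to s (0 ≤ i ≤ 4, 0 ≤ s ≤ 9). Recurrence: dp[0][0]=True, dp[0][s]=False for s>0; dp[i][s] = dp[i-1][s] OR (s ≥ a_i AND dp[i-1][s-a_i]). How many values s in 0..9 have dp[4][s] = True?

7

i\s   0   1   2   3   4   5   6   7   8   9
  0   T   F   F   F   F   F   F   F   F   F
  1   T   F   F   F   F   F   F   T   F   F
  2   T   T   F   F   F   F   F   T   T   F
  3   T   T   F   F   F   F   F   T   T   T
  4   T   T   F   T   T   F   F   T   T   T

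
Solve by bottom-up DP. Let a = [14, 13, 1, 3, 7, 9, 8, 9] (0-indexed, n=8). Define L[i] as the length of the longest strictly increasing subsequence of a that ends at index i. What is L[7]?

5

   i    0    1    2    3    4    5    6    7
a[i]   14   13    1    3    7    9    8    9
L[i]    1    1    1    2    3    4    4    5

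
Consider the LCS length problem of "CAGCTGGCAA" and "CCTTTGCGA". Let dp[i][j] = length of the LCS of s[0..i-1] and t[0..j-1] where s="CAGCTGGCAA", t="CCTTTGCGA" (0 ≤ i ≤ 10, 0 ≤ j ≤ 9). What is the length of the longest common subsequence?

6

   ''  C  C  T  T  T  G  C  G  A
''  0  0  0  0  0  0  0  0  0  0
 C  0  1  1  1  1  1  1  1  1  1
 A  0  1  1  1  1  1  1  1  1  2
 G  0  1  1  1  1  1  2  2  2  2
 C  0  1  2  2  2  2  2  3  3  3
 T  0  1  2  3  3  3  3  3  3  3
 G  0  1  2  3  3  3  4  4  4  4
 G  0  1  2  3  3  3  4  4  5  5
 C  0  1  2  3  3  3  4  5  5  5
 A  0  1  2  3  3  3  4  5  5  6
 A  0  1  2  3  3  3  4  5  5  6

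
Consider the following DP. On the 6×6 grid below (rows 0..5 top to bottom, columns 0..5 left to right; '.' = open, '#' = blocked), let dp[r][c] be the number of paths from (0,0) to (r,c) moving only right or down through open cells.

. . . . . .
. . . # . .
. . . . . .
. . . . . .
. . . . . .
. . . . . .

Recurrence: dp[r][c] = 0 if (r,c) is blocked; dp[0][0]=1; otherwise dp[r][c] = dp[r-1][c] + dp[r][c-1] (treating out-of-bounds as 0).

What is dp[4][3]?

r\c   0   1   2   3   4   5
  0   1   1   1   1   1   1
  1   1   2   3   0   1   2
  2   1   3   6   6   7   9
  3   1   4  10  16  23  32
  4   1   5  15  31  54  86
  5   1   6  21  52 106 192

31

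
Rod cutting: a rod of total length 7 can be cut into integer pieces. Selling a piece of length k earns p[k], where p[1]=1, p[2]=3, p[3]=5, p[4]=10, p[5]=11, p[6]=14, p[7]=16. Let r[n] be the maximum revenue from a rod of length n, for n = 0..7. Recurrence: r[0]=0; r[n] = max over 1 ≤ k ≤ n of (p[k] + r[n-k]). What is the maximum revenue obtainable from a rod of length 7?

   n    0    1    2    3    4    5    6    7
r[n]    0    1    3    5   10   11   14   16

16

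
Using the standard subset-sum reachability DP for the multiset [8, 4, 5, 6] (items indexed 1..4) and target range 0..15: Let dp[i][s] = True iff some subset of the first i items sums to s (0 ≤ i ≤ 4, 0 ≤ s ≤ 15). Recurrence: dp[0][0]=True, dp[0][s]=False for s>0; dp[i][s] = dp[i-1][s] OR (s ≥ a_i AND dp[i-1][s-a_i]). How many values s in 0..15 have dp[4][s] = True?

12

i\s   0   1   2   3   4   5   6   7   8   9  10  11  12  13  14  15
  0   T   F   F   F   F   F   F   F   F   F   F   F   F   F   F   F
  1   T   F   F   F   F   F   F   F   T   F   F   F   F   F   F   F
  2   T   F   F   F   T   F   F   F   T   F   F   F   T   F   F   F
  3   T   F   F   F   T   T   F   F   T   T   F   F   T   T   F   F
  4   T   F   F   F   T   T   T   F   T   T   T   T   T   T   T   T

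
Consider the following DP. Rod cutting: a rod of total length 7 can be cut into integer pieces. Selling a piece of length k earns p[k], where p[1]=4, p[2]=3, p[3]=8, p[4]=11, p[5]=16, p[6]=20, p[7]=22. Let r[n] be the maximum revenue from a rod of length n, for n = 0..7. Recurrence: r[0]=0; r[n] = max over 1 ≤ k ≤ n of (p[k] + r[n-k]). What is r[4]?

   n    0    1    2    3    4    5    6    7
r[n]    0    4    8   12   16   20   24   28

16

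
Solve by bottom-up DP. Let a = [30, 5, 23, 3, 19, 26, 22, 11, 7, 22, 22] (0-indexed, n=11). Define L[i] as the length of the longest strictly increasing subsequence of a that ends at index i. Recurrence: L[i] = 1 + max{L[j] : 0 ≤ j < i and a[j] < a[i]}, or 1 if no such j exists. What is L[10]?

   i    0    1    2    3    4    5    6    7    8    9   10
a[i]   30    5   23    3   19   26   22   11    7   22   22
L[i]    1    1    2    1    2    3    3    2    2    3    3

3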